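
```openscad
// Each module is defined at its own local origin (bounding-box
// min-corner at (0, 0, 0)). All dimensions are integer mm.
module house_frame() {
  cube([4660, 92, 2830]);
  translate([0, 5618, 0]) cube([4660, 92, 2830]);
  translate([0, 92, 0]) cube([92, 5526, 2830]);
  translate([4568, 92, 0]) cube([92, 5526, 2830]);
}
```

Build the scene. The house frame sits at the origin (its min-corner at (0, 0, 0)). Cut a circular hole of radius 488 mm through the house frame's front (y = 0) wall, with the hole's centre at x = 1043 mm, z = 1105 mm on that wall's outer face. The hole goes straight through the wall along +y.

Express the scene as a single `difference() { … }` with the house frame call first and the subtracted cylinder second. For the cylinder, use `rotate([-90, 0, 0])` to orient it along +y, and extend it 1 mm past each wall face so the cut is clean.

difference() {
  house_frame();
  translate([1043, -1, 1105]) rotate([-90, 0, 0]) cylinder(h = 94, r = 488);
}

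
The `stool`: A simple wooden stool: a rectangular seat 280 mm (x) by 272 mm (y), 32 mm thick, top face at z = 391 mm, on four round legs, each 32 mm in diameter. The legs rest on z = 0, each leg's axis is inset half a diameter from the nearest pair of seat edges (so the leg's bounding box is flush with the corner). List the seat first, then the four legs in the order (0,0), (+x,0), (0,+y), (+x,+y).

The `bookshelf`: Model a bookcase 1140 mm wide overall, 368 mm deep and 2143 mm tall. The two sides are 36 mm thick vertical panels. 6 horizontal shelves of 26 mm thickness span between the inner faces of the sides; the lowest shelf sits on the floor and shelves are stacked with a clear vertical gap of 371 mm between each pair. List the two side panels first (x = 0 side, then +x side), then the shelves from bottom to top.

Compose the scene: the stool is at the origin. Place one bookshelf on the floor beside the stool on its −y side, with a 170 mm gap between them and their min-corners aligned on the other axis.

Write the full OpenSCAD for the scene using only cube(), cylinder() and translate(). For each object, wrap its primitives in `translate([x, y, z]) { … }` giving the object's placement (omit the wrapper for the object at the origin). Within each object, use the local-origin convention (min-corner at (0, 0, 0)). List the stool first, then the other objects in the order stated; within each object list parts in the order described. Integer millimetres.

translate([0, 0, 359]) cube([280, 272, 32]);
translate([16, 16, 0]) cylinder(h = 359, r = 16);
translate([264, 16, 0]) cylinder(h = 359, r = 16);
translate([16, 256, 0]) cylinder(h = 359, r = 16);
translate([264, 256, 0]) cylinder(h = 359, r = 16);
translate([0, -538, 0]) {
  cube([36, 368, 2143]);
  translate([1104, 0, 0]) cube([36, 368, 2143]);
  translate([36, 0, 0]) cube([1068, 368, 26]);
  translate([36, 0, 397]) cube([1068, 368, 26]);
  translate([36, 0, 794]) cube([1068, 368, 26]);
  translate([36, 0, 1191]) cube([1068, 368, 26]);
  translate([36, 0, 1588]) cube([1068, 368, 26]);
  translate([36, 0, 1985]) cube([1068, 368, 26]);
}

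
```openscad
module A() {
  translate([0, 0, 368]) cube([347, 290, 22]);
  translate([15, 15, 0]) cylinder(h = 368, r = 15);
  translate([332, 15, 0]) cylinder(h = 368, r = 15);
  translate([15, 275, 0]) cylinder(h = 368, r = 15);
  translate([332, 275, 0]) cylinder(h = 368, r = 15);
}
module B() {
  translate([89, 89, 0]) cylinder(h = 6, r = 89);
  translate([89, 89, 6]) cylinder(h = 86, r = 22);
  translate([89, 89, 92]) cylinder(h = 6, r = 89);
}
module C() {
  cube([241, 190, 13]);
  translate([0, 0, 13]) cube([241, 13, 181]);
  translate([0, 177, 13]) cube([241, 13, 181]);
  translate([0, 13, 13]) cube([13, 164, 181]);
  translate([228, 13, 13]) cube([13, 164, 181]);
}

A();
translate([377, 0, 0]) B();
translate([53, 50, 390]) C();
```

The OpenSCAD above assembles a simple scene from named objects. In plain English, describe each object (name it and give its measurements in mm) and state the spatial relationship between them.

A is a four-legged stool. The seat is a 347×290×22 mm slab whose top surface is at z = 390 mm; four round legs, each 30 mm in diameter, run from the floor (z = 0) to the underside of the seat, each leg's axis is inset half a diameter from the nearest pair of seat edges (so the leg's bounding box is flush with the corner).

B is a spool: two coaxial disc flanges of radius 89 mm and thickness 6 mm, joined by a core cylinder of radius 22 mm and height 86 mm. The lower flange rests on z = 0 and the three cylinders share a vertical axis.

C is an open-topped rectangular box: outside dimensions 241×190×194 mm, with a uniform wall and base thickness of 13 mm. The base is a full 241×190 slab on the floor; four walls sit on top of the base. The front and back walls (the −y and +y sides) span the full width; the two side walls fit between them.

The spool is on the floor beside the stool on its +x side. The open box is on top of the stool, centred.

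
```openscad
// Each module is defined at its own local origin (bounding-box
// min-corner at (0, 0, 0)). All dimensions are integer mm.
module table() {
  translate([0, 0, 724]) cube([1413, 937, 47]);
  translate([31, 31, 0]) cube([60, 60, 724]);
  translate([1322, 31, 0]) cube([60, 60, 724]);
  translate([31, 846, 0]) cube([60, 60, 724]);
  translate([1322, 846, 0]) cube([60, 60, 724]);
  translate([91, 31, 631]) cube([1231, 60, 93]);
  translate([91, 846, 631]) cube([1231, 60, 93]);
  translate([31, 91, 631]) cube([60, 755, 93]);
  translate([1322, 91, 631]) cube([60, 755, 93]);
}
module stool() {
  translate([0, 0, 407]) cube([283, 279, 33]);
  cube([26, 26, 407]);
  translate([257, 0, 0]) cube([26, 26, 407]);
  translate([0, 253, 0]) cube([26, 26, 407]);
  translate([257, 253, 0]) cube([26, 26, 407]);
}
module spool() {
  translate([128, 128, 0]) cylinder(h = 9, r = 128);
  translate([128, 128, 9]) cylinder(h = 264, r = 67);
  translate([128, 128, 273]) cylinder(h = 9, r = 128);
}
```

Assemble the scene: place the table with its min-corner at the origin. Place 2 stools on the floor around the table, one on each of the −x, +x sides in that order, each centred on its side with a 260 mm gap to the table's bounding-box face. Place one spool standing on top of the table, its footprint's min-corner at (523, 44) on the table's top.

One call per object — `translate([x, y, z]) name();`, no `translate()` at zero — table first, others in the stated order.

table();
translate([-543, 329, 0]) stool();
translate([1673, 329, 0]) stool();
translate([523, 44, 771]) spool();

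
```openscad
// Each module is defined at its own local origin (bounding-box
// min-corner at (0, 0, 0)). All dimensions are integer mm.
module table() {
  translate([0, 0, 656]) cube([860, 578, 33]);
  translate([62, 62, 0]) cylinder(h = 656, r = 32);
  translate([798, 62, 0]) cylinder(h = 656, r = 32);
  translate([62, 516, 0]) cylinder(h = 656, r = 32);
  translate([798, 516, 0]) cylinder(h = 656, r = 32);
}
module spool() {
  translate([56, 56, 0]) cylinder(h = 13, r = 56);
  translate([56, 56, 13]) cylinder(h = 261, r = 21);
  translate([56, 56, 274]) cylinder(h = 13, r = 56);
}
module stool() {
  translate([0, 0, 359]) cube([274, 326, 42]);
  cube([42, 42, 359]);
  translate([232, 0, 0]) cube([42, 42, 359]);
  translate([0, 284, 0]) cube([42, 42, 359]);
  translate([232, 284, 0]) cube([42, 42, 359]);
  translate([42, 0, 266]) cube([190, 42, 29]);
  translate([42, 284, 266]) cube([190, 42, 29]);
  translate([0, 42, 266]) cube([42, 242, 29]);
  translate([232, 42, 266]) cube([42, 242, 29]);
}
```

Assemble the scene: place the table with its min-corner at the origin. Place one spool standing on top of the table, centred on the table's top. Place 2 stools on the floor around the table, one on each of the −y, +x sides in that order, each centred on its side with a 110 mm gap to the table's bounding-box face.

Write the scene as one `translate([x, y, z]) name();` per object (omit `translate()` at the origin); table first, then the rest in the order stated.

table();
translate([374, 233, 689]) spool();
translate([293, -436, 0]) stool();
translate([970, 126, 0]) stool();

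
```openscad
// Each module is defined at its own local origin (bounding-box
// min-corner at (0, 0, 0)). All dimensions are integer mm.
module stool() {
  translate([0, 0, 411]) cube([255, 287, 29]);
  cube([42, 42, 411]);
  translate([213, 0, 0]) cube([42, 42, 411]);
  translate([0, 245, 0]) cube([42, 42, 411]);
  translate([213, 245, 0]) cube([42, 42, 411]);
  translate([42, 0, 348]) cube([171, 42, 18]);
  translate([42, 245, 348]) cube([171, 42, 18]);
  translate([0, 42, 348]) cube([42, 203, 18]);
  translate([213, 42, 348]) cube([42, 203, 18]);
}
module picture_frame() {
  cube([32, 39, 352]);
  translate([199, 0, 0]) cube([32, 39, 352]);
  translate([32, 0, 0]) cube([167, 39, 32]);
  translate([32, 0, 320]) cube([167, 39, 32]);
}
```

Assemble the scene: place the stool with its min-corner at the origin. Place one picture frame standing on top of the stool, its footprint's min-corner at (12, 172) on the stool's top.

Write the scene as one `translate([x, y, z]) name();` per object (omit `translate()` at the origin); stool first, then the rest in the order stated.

stool();
translate([12, 172, 440]) picture_frame();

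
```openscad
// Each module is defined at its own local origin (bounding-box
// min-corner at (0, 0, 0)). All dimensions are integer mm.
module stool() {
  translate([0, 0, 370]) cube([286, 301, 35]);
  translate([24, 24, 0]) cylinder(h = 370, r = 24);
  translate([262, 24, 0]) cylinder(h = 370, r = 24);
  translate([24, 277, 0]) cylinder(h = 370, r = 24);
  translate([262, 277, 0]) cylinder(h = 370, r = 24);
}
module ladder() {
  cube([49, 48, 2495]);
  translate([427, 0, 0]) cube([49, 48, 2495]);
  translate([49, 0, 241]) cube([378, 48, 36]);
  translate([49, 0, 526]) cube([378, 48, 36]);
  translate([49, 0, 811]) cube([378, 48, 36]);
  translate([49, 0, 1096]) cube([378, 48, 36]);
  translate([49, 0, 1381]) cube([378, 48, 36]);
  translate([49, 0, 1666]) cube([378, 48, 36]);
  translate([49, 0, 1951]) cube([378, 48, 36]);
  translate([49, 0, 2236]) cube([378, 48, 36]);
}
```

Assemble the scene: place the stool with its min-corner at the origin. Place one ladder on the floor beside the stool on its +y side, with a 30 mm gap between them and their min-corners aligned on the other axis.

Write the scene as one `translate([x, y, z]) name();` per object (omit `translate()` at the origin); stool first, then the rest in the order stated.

stool();
translate([0, 331, 0]) ladder();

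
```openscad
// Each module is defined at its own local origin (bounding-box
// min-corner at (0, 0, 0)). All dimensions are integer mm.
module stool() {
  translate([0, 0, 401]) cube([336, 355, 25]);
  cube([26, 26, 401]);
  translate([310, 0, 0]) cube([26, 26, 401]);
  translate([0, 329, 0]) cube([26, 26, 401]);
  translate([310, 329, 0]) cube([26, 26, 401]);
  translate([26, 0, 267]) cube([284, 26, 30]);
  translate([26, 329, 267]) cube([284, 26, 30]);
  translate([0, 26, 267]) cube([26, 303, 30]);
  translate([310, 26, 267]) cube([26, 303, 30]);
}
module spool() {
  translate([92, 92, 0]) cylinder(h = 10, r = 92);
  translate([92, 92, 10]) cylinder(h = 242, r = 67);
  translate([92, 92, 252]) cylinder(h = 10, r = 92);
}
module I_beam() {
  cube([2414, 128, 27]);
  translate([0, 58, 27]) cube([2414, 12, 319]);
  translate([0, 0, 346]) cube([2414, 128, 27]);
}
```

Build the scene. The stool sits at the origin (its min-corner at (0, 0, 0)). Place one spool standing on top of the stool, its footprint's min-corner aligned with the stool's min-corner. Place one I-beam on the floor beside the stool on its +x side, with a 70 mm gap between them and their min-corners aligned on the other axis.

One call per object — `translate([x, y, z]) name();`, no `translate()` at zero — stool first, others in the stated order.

stool();
translate([0, 0, 426]) spool();
translate([406, 0, 0]) I_beam();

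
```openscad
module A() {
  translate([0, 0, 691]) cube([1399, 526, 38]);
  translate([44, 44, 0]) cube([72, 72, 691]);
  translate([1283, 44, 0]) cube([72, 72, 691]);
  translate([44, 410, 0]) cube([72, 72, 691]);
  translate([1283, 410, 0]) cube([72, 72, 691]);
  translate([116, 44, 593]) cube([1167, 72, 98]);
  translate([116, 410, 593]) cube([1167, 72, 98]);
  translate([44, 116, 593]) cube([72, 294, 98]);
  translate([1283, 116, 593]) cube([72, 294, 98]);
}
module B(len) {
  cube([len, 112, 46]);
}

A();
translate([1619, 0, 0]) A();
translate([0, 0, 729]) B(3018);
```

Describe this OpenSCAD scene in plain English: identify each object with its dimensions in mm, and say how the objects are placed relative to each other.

A is a table with a 1399×526 mm rectangular top, 38 mm thick, top surface at z = 729 mm, supported by four 72×72 mm square legs, each inset 44 mm from the nearest pair of top edges, running from the floor. Four apron rails, 72 mm thick and 98 mm tall, run between adjacent legs with their top edges flush with the underside of the top and their outer faces flush with the legs' outer faces.

B is a rectangular beam 3018 mm long (x), 112 mm deep (y), 46 mm thick (z).

The beam spans the tops of two tables placed 220 mm apart, resting at z = 729 mm.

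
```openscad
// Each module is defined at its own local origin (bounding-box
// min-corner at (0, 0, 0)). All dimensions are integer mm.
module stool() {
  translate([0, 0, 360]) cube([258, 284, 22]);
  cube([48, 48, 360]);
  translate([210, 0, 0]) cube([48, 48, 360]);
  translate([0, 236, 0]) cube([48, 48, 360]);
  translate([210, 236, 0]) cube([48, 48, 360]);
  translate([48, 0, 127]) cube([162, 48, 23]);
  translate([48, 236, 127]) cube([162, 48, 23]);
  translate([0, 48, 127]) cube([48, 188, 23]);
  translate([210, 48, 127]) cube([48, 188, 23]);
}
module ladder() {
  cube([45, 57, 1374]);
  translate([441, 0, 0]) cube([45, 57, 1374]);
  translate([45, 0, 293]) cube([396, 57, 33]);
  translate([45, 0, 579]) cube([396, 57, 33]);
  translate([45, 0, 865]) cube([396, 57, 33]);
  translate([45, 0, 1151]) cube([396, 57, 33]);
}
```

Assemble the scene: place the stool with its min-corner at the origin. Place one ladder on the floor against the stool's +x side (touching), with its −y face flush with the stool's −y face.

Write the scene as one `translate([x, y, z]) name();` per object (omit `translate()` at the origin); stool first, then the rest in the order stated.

stool();
translate([258, 0, 0]) ladder();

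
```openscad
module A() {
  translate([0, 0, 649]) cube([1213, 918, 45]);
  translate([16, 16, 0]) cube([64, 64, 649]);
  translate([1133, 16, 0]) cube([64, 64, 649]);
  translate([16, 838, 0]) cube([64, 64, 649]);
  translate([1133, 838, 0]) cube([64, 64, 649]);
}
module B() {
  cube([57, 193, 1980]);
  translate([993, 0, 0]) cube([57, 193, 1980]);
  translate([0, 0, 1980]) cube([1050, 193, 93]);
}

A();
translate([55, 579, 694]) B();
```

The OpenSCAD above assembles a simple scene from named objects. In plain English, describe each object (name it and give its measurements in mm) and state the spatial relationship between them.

A is a table with a 1213×918 mm rectangular top, 45 mm thick, top surface at z = 694 mm, supported by four 64×64 mm square legs, each inset 16 mm from the nearest pair of top edges, running from the floor.

B is a door frame. The clear opening is 936 mm wide and 1980 mm high. Two 57 mm wide jambs, 193 mm deep, stand either side of the opening from the floor to the top of the opening. A 93 mm thick head sits across the top of both jambs, spanning the full outside width of the frame.

The door frame is on top of the table.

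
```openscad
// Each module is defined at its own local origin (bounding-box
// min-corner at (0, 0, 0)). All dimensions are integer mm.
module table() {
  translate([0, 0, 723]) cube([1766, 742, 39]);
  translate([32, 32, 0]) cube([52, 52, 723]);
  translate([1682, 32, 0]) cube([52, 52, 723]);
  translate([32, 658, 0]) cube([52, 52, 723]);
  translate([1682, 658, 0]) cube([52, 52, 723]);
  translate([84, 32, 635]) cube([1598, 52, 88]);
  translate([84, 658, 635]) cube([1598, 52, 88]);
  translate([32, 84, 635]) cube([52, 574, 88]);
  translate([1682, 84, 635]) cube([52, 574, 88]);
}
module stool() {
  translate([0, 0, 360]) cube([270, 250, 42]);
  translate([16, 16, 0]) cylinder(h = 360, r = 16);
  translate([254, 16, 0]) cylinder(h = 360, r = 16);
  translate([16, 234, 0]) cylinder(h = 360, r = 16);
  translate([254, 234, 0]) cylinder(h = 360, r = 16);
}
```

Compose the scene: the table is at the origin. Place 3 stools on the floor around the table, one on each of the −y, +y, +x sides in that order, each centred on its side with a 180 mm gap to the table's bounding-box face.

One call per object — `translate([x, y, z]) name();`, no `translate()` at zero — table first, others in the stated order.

table();
translate([748, -430, 0]) stool();
translate([748, 922, 0]) stool();
translate([1946, 246, 0]) stool();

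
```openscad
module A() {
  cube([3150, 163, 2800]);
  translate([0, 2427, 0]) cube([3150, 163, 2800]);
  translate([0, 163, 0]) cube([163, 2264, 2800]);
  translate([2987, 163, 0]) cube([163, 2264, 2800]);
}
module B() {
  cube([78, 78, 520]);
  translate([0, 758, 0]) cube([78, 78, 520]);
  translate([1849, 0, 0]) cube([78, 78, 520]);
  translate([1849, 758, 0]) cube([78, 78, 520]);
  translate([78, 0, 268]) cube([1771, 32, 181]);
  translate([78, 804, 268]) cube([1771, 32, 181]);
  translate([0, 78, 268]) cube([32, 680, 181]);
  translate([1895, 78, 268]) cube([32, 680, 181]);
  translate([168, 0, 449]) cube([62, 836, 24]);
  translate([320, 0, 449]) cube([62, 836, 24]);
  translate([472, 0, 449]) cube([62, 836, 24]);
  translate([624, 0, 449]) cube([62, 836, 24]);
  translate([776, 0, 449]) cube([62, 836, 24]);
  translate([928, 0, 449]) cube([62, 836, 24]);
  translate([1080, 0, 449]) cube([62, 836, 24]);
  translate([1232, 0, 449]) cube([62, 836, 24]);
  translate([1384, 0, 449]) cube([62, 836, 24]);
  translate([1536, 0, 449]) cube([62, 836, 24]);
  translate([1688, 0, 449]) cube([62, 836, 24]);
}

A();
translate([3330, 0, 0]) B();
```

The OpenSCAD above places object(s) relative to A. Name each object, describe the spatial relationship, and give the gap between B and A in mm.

A is a house frame. B is a bed frame. The bed frame is on the floor beside the house frame on its +x side. The gap between the bed frame and the house frame is 180 mm.

The bed frame's nearest face is 180 mm from the house frame's +x face.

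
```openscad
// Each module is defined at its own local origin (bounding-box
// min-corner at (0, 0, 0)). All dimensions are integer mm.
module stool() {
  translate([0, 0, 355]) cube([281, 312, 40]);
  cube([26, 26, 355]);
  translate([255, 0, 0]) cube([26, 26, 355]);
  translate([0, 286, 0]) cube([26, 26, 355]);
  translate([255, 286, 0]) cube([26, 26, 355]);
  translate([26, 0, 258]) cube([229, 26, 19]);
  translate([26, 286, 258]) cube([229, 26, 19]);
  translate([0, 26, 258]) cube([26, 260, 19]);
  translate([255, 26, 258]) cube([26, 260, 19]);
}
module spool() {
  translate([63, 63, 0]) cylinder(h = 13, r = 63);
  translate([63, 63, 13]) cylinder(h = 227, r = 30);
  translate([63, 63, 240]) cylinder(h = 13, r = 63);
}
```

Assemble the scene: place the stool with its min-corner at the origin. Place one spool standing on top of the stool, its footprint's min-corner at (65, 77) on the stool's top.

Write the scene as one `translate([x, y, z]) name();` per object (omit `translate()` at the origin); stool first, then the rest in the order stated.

stool();
translate([65, 77, 395]) spool();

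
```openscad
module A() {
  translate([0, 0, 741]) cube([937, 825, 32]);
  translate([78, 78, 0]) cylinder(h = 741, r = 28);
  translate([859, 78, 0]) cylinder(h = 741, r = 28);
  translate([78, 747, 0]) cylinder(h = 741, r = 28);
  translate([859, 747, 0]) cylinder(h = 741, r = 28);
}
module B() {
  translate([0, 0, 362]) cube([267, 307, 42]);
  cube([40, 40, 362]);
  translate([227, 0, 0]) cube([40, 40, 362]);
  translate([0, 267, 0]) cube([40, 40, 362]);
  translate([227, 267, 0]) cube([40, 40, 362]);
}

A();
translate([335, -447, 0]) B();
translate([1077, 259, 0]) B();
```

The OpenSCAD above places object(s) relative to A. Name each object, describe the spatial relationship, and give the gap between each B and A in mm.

A is a table. B is a stool. Two stools sit around the table at the −y, +x sides. The gap between each stool and the table is 140 mm.

Each stool's nearest face is 140 mm from the table's bounding box.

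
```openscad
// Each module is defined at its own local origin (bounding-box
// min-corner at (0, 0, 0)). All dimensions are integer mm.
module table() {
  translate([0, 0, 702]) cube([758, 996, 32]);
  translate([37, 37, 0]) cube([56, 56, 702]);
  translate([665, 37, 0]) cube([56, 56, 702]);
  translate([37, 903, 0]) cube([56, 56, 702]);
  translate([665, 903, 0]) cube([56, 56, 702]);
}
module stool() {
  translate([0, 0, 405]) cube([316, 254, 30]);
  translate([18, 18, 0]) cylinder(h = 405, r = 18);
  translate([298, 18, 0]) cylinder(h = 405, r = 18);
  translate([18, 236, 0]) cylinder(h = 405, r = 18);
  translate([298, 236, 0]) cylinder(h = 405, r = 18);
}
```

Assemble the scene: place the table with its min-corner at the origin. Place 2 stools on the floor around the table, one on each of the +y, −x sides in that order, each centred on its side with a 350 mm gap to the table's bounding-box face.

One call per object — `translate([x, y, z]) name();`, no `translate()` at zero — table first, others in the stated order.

table();
translate([221, 1346, 0]) stool();
translate([-666, 371, 0]) stool();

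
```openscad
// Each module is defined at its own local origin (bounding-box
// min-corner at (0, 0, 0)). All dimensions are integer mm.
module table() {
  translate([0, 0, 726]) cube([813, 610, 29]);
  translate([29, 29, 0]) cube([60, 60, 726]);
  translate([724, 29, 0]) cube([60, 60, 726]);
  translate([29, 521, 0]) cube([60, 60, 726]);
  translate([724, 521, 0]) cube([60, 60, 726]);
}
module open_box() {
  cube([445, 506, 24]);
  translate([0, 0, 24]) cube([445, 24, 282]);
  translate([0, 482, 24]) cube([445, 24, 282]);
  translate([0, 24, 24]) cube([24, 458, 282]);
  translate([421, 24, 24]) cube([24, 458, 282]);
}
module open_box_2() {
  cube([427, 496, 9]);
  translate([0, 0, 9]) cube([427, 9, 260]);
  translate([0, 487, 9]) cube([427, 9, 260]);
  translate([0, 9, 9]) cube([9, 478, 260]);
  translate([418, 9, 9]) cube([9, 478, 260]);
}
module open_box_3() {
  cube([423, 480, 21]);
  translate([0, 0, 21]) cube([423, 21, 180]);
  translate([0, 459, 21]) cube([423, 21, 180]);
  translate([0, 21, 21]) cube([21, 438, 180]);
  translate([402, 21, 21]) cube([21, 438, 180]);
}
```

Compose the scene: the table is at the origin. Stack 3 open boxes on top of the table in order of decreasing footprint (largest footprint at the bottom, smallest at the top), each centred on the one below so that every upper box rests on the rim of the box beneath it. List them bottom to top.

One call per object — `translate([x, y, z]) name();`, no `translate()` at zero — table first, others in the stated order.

table();
translate([184, 52, 755]) open_box();
translate([193, 57, 1061]) open_box_2();
translate([195, 65, 1330]) open_box_3();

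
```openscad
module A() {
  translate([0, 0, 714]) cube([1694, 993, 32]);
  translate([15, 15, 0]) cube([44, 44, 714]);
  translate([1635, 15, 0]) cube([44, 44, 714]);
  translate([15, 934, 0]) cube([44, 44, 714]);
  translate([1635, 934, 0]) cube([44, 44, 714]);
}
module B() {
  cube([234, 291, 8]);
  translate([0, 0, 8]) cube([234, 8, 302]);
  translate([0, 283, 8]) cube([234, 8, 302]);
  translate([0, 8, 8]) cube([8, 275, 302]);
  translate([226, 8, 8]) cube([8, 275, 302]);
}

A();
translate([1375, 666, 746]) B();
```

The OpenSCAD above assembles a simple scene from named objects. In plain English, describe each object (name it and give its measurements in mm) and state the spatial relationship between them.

A is a rectangular dining table. The top is 1694×993×32 mm with its upper surface at z = 746 mm. It stands on four 44×44 mm square legs, each inset 15 mm from the nearest pair of top edges, running from the floor to the underside of the top.

B is an open storage box with external size 234×291×310 mm and wall thickness 8 mm (the base is also 8 mm thick). The base covers the whole footprint; the four walls stand on the base, with the y-facing walls full-width and the x-facing walls fitting between their inner faces.

The open box is on top of the table.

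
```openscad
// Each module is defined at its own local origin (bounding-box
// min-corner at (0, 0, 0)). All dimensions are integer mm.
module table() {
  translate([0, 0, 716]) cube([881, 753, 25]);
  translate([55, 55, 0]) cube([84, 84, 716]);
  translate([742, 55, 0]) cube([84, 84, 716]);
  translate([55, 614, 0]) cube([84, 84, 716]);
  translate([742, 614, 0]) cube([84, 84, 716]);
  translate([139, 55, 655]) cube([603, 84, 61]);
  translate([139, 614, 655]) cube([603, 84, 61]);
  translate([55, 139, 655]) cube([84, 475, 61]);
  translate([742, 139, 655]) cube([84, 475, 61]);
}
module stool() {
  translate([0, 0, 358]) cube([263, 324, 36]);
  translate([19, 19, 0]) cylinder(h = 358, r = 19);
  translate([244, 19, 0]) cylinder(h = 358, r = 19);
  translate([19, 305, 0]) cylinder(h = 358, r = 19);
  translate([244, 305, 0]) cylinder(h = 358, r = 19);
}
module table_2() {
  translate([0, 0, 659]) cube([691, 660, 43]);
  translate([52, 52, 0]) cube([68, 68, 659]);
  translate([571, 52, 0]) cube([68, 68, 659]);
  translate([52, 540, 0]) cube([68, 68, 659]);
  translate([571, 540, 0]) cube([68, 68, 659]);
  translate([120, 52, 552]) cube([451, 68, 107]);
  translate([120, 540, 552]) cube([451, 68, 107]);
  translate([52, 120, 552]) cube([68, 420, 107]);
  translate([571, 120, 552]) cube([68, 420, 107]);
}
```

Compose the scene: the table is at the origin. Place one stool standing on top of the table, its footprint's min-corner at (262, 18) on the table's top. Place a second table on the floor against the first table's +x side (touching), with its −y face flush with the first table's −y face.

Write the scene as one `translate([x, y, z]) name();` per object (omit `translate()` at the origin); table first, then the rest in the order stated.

table();
translate([262, 18, 741]) stool();
translate([881, 0, 0]) table_2();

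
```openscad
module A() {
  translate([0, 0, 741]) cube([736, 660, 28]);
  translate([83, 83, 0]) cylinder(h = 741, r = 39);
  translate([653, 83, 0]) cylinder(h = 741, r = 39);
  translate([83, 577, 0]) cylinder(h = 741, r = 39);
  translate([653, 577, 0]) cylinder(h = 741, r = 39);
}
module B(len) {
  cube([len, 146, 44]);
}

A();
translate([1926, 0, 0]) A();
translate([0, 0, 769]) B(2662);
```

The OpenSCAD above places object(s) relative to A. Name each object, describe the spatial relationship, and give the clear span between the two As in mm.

Second table starts at x = 1926; first ends at x = 736; clear span = 1926 − 736 = 1190 mm.

A is a table. B is a beam. A beam spans the tops of two tables. The clear span between the two tables is 1190 mm.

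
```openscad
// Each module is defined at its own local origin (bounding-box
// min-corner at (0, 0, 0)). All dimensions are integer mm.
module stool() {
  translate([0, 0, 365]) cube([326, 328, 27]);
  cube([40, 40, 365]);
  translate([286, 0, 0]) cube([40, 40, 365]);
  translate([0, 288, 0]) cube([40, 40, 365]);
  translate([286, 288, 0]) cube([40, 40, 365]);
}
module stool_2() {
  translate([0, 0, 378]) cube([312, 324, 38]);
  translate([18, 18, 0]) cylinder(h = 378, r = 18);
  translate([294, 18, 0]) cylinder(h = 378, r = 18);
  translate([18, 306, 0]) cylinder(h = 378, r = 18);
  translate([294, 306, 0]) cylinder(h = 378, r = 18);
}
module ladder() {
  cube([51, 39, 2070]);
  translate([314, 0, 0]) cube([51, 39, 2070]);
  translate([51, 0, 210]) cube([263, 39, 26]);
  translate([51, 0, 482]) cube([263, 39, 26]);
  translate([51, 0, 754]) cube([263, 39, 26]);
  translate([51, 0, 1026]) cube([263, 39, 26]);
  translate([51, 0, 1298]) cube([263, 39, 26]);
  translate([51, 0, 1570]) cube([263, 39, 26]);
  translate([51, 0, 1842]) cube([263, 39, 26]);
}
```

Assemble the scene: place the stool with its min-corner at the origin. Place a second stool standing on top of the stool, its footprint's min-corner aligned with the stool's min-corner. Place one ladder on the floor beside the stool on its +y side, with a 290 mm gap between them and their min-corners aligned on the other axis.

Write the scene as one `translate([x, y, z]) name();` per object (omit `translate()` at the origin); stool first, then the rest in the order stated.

stool();
translate([0, 0, 392]) stool_2();
translate([0, 618, 0]) ladder();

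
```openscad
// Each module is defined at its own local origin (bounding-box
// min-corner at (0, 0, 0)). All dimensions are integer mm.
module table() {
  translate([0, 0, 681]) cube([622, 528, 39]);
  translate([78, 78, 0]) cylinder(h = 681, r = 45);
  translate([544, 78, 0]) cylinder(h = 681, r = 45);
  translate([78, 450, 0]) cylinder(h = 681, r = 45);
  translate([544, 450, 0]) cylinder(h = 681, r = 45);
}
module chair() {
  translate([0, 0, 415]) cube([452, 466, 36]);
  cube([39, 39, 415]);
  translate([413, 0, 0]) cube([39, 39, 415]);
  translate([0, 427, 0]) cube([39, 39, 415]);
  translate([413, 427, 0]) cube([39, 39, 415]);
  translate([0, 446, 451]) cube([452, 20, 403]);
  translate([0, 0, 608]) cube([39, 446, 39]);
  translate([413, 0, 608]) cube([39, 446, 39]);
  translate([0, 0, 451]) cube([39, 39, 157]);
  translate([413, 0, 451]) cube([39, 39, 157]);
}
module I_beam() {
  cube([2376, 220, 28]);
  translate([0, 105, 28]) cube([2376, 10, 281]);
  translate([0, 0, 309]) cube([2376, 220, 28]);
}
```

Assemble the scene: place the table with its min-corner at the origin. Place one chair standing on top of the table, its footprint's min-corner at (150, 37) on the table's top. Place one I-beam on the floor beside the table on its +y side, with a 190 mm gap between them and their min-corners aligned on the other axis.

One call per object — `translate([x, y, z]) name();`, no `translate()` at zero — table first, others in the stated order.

table();
translate([150, 37, 720]) chair();
translate([0, 718, 0]) I_beam();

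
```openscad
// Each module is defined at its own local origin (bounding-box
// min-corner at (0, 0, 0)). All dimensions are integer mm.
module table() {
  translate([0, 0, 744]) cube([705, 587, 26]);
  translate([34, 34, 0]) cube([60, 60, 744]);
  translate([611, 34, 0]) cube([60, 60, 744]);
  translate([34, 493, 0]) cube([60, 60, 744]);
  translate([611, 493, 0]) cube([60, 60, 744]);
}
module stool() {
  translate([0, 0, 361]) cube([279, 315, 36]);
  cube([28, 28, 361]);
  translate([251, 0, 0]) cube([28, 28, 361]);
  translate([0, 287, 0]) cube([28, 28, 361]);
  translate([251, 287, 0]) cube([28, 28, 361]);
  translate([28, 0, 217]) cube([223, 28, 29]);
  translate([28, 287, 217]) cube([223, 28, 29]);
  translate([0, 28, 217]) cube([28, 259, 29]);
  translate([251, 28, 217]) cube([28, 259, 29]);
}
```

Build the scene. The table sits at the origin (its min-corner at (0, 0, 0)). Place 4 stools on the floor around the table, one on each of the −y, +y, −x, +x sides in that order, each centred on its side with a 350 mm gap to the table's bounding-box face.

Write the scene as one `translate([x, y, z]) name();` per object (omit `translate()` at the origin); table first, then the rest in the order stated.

table();
translate([213, -665, 0]) stool();
translate([213, 937, 0]) stool();
translate([-629, 136, 0]) stool();
translate([1055, 136, 0]) stool();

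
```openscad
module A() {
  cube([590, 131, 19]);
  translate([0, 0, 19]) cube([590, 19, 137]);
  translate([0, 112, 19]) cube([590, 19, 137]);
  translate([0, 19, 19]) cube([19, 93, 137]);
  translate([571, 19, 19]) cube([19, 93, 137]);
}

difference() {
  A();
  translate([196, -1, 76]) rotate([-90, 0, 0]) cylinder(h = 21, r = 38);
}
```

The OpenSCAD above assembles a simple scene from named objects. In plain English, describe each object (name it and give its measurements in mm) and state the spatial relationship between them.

A is an open-topped rectangular box: outside dimensions 590×131×156 mm, with a uniform wall and base thickness of 19 mm. The base is a full 590×131 slab on the floor; four walls sit on top of the base. The front and back walls (the −y and +y sides) span the full width; the two side walls fit between them.

The open box has a circular hole of radius 38 mm through its front wall, centred at (x = 196, z = 76).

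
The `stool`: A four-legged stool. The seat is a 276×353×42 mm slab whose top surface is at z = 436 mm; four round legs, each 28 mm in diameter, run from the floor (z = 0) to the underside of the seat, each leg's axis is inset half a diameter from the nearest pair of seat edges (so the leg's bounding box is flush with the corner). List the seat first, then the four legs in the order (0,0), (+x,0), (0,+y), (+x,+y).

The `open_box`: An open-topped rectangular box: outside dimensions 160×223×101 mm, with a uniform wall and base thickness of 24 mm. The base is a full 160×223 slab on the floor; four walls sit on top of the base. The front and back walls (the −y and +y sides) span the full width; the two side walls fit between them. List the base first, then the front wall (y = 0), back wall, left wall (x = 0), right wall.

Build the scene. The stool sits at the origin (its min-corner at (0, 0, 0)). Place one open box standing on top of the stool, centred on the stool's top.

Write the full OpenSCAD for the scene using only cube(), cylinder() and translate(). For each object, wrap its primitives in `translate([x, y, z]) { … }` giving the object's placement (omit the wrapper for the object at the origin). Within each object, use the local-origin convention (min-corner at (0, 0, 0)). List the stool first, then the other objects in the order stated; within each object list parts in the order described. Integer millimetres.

translate([0, 0, 394]) cube([276, 353, 42]);
translate([14, 14, 0]) cylinder(h = 394, r = 14);
translate([262, 14, 0]) cylinder(h = 394, r = 14);
translate([14, 339, 0]) cylinder(h = 394, r = 14);
translate([262, 339, 0]) cylinder(h = 394, r = 14);
translate([58, 65, 436]) {
  cube([160, 223, 24]);
  translate([0, 0, 24]) cube([160, 24, 77]);
  translate([0, 199, 24]) cube([160, 24, 77]);
  translate([0, 24, 24]) cube([24, 175, 77]);
  translate([136, 24, 24]) cube([24, 175, 77]);
}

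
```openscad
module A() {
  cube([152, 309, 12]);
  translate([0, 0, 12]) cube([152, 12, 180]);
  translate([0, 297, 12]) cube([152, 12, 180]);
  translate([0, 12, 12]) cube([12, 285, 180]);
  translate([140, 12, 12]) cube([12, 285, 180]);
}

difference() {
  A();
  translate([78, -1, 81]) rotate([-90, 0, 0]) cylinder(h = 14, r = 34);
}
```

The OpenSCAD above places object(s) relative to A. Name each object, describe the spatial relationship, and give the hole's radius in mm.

A is an open box. The open box has a circular hole through its front wall. The hole's radius is 34 mm.

The subtracted cylinder has r = 34 mm.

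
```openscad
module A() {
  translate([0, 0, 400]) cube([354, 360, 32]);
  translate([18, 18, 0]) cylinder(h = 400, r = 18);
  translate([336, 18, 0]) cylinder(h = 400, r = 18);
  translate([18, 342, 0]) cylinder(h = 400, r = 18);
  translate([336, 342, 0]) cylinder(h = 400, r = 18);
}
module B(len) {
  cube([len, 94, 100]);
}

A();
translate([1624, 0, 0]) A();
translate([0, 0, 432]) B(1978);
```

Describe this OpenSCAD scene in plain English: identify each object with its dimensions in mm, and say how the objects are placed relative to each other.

A is a four-legged stool. The seat is 354×360 mm, 32 mm thick, top at z = 432 mm. It stands on four round legs, each 36 mm in diameter, from z = 0 to the seat underside, each leg's axis is inset half a diameter from the nearest pair of seat edges (so the leg's bounding box is flush with the corner).

B is a rectangular beam 1978 mm long (x), 94 mm deep (y), 100 mm thick (z).

The beam spans the tops of two stools placed 1270 mm apart, resting at z = 432 mm.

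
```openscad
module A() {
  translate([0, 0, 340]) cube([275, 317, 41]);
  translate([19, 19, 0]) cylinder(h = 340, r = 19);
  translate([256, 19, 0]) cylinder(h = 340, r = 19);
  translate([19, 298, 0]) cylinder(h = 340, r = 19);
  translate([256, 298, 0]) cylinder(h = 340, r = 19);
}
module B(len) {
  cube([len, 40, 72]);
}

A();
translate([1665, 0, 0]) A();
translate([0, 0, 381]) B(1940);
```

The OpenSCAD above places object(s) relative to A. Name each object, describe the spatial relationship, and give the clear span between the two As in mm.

Second stool starts at x = 1665; first ends at x = 275; clear span = 1665 − 275 = 1390 mm.

A is a stool. B is a beam. A beam spans the tops of two stools. The clear span between the two stools is 1390 mm.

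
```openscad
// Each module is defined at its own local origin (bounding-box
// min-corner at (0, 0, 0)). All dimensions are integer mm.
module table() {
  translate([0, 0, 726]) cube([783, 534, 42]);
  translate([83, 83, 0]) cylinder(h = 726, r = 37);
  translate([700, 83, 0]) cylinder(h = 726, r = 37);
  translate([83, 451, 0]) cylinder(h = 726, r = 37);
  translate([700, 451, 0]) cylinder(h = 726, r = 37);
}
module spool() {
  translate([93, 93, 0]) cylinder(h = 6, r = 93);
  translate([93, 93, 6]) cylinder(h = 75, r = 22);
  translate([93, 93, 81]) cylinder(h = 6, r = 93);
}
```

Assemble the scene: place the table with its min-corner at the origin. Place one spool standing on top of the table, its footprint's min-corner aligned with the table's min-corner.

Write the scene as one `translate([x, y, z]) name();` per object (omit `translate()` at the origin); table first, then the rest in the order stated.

table();
translate([0, 0, 768]) spool();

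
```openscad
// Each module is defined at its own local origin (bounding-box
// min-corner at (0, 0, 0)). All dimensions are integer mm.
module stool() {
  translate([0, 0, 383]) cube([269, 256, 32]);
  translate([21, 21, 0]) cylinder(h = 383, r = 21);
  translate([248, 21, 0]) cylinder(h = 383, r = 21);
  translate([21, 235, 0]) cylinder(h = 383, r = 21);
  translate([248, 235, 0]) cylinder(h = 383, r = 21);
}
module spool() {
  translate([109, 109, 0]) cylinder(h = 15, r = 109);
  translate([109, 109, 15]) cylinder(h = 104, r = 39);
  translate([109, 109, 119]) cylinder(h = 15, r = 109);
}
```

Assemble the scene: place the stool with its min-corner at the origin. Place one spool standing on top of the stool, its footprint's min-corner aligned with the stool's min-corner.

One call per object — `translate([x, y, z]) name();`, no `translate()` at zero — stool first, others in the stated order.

stool();
translate([0, 0, 415]) spool();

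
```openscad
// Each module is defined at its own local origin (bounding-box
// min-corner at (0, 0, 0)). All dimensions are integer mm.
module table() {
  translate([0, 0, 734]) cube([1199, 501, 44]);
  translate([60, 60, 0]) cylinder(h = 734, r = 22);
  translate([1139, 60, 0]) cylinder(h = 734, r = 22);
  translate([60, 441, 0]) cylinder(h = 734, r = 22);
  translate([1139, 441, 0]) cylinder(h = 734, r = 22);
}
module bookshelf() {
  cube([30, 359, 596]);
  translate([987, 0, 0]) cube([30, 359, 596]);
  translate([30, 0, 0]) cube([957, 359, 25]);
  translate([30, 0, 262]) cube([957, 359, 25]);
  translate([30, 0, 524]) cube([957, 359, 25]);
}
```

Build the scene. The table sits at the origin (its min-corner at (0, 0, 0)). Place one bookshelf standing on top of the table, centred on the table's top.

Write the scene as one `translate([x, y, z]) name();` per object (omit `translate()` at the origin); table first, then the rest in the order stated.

table();
translate([91, 71, 778]) bookshelf();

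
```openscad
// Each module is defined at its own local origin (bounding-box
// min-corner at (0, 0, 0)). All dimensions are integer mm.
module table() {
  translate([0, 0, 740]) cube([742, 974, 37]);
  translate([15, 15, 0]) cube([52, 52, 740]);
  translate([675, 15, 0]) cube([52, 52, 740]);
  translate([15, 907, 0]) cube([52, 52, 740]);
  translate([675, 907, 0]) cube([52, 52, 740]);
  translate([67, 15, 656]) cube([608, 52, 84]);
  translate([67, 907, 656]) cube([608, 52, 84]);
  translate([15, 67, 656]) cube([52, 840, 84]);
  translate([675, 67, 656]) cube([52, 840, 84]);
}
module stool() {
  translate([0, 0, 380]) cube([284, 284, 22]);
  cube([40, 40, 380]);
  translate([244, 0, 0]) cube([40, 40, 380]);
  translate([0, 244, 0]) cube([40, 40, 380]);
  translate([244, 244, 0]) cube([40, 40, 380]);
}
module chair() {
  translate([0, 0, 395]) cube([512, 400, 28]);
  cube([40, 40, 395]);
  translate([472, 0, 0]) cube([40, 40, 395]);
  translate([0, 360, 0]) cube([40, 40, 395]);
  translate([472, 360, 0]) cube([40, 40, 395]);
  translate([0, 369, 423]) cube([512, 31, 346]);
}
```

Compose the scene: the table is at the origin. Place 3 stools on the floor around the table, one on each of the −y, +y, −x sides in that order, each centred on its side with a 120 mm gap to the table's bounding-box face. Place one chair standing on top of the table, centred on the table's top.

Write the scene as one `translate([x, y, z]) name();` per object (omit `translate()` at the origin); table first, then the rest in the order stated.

table();
translate([229, -404, 0]) stool();
translate([229, 1094, 0]) stool();
translate([-404, 345, 0]) stool();
translate([115, 287, 777]) chair();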